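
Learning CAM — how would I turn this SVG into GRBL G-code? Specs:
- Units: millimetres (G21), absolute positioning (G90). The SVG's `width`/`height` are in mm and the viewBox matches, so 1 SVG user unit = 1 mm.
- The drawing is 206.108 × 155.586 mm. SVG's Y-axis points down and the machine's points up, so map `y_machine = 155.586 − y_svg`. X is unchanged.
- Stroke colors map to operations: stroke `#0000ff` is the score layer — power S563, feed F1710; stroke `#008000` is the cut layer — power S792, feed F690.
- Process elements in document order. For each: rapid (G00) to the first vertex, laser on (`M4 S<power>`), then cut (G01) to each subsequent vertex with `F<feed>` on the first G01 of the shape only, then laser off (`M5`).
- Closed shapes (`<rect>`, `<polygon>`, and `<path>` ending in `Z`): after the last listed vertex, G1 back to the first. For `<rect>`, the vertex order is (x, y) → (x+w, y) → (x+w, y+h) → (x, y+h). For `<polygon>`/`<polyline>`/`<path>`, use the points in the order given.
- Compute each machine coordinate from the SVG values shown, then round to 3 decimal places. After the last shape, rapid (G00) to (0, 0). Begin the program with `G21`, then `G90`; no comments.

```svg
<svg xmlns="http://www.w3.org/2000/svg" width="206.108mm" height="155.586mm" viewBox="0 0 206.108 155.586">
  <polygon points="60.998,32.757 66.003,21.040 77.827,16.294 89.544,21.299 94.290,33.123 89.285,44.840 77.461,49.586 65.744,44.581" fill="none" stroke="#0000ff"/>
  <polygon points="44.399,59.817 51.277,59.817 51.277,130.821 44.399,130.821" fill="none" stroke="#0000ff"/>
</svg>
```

1 u = 1 mm; y_m = 155.586 − y.

[1] `<polygon>` regular polygon, #0000ff→score S563 F1710: (60.998,122.829) → (66.003,134.546) → (77.827,139.292) → (89.544,134.287) → (94.290,122.463) → (89.285,110.746) → (77.461,106.000) → (65.744,111.005) → (60.998,122.829) (closed)

[2] `<polygon>` rectangle, #0000ff→score S563 F1710: (44.399,95.769) → (51.277,95.769) → (51.277,24.765) → (44.399,24.765) → (44.399,95.769) (closed)

G21
G90
G00 X60.998 Y122.829
M4 S563
G01 X66.003 Y134.546 F1710
G01 X77.827 Y139.292
G01 X89.544 Y134.287
G01 X94.290 Y122.463
G01 X89.285 Y110.746
G01 X77.461 Y106.000
G01 X65.744 Y111.005
G01 X60.998 Y122.829
M5
G00 X44.399 Y95.769
M4 S563
G01 X51.277 Y95.769 F1710
G01 X51.277 Y24.765
G01 X44.399 Y24.765
G01 X44.399 Y95.769
M5
G00 X0.000 Y0.000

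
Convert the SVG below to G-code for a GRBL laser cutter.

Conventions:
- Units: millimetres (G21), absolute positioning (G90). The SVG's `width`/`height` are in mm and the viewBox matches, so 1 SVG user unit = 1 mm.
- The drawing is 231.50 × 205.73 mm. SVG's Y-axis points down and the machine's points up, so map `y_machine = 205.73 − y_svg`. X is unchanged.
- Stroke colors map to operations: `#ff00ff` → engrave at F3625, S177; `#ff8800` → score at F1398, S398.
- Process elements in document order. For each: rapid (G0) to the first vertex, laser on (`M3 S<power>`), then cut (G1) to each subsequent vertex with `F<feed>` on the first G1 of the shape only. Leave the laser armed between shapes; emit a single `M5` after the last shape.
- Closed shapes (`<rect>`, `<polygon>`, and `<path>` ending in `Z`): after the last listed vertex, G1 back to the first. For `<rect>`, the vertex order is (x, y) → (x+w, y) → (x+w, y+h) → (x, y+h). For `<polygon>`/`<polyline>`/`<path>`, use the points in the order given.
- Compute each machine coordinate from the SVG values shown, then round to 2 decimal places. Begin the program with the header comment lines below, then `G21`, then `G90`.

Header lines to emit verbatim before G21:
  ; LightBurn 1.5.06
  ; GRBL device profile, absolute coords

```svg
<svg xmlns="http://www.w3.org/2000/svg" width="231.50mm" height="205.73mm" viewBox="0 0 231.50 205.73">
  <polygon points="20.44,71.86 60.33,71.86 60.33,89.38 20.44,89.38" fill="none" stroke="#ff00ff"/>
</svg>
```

viewBox `0 0 231.50 205.73` with mm width/height → 1 unit = 1 mm. Flip: y_m = 205.73 − y_svg.

**Shape 1** — `<polygon>` rectangle, stroke `#ff00ff` → engrave (S177, F3625). Machine vertices: (20.44,133.87) → (60.33,133.87) → (60.33,116.35) → (20.44,116.35) → (20.44,133.87). Closed: final G1 returns to the first vertex.

; LightBurn 1.5.06
; GRBL device profile, absolute coords
G21
G90
G0 X20.44 Y133.87
M3 S177
G1 X60.33 Y133.87 F3625
G1 X60.33 Y116.35
G1 X20.44 Y116.35
G1 X20.44 Y133.87
M5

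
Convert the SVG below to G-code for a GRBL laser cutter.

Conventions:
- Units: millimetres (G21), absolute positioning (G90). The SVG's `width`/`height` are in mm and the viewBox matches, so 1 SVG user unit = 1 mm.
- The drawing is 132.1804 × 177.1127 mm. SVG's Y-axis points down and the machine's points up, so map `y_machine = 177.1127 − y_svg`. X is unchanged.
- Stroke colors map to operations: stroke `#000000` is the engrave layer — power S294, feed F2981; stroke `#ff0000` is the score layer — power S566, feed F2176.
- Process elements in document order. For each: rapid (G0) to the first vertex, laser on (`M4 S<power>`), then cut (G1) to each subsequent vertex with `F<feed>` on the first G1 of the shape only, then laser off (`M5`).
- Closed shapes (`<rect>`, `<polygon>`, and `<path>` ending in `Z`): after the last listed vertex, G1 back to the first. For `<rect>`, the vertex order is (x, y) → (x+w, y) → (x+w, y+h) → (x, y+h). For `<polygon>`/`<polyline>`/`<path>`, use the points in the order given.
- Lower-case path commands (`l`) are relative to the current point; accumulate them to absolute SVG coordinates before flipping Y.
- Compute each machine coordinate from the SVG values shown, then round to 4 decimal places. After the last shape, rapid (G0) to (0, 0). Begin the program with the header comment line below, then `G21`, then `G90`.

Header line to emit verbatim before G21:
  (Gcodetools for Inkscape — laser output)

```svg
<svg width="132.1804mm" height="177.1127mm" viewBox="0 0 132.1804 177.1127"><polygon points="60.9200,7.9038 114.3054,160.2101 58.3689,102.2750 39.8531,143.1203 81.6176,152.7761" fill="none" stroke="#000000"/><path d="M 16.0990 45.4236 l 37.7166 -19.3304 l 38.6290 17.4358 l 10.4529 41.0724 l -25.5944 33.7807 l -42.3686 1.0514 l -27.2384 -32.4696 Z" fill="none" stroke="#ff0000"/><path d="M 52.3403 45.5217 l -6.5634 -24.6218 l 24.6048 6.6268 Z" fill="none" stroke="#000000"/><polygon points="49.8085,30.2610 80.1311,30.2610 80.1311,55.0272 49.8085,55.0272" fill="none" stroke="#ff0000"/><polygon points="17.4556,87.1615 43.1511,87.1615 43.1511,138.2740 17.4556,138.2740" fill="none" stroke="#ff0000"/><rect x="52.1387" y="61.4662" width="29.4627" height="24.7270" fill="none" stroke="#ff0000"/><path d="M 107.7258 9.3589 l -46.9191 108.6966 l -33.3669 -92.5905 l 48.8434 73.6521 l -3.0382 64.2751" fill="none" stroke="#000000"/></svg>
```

(Gcodetools for Inkscape — laser output)
G21
G90
G0 X60.9200 Y169.2089
M4 S294
G1 X114.3054 Y16.9026 F2981
G1 X58.3689 Y74.8377
G1 X39.8531 Y33.9924
G1 X81.6176 Y24.3366
G1 X60.9200 Y169.2089
M5
G0 X16.0990 Y131.6891
M4 S566
G1 X53.8156 Y151.0195 F2176
G1 X92.4446 Y133.5837
G1 X102.8975 Y92.5113
G1 X77.3031 Y58.7306
G1 X34.9345 Y57.6792
G1 X7.6961 Y90.1488
G1 X16.0990 Y131.6891
M5
G0 X52.3403 Y131.5910
M4 S294
G1 X45.7769 Y156.2128 F2981
G1 X70.3817 Y149.5860
G1 X52.3403 Y131.5910
M5
G0 X49.8085 Y146.8517
M4 S566
G1 X80.1311 Y146.8517 F2176
G1 X80.1311 Y122.0855
G1 X49.8085 Y122.0855
G1 X49.8085 Y146.8517
M5
G0 X17.4556 Y89.9512
M4 S566
G1 X43.1511 Y89.9512 F2176
G1 X43.1511 Y38.8387
G1 X17.4556 Y38.8387
G1 X17.4556 Y89.9512
M5
G0 X52.1387 Y115.6465
M4 S566
G1 X81.6014 Y115.6465 F2176
G1 X81.6014 Y90.9195
G1 X52.1387 Y90.9195
G1 X52.1387 Y115.6465
M5
G0 X107.7258 Y167.7538
M4 S294
G1 X60.8067 Y59.0572 F2981
G1 X27.4398 Y151.6477
G1 X76.2832 Y77.9956
G1 X73.2450 Y13.7205
M5
G0 X0.0000 Y0.0000

viewBox `0 0 132.1804 177.1127` with mm width/height → 1 unit = 1 mm. Flip: y_m = 177.1127 − y_svg.

**Shape 1** — `<polygon>` closed polygon, stroke `#000000` → engrave (S294, F2981). Machine vertices: (60.9200,169.2089) → (114.3054,16.9026) → (58.3689,74.8377) → (39.8531,33.9924) → (81.6176,24.3366) → (60.9200,169.2089). Closed: final G1 returns to the first vertex.

**Shape 2** — `<path>` regular polygon, stroke `#ff0000` → score (S566, F2176). Machine vertices: (16.0990,131.6891) → (53.8156,151.0195) → (92.4446,133.5837) → (102.8975,92.5113) → (77.3031,58.7306) → (34.9345,57.6792) → (7.6961,90.1488) → (16.0990,131.6891). Closed: final G1 returns to the first vertex.

**Shape 3** — `<path>` regular polygon, stroke `#000000` → engrave (S294, F2981). Machine vertices: (52.3403,131.5910) → (45.7769,156.2128) → (70.3817,149.5860) → (52.3403,131.5910). Closed: final G1 returns to the first vertex.

**Shape 4** — `<polygon>` rectangle, stroke `#ff0000` → score (S566, F2176). Machine vertices: (49.8085,146.8517) → (80.1311,146.8517) → (80.1311,122.0855) → (49.8085,122.0855) → (49.8085,146.8517). Closed: final G1 returns to the first vertex.

**Shape 5** — `<polygon>` rectangle, stroke `#ff0000` → score (S566, F2176). Machine vertices: (17.4556,89.9512) → (43.1511,89.9512) → (43.1511,38.8387) → (17.4556,38.8387) → (17.4556,89.9512). Closed: final G1 returns to the first vertex.

**Shape 6** — `<rect>` rectangle, stroke `#ff0000` → score (S566, F2176). Machine vertices: (52.1387,115.6465) → (81.6014,115.6465) → (81.6014,90.9195) → (52.1387,90.9195) → (52.1387,115.6465). Closed: final G1 returns to the first vertex.

**Shape 7** — `<path>` open polyline, stroke `#000000` → engrave (S294, F2981). Machine vertices: (107.7258,167.7538) → (60.8067,59.0572) → (27.4398,151.6477) → (76.2832,77.9956) → (73.2450,13.7205). Open path.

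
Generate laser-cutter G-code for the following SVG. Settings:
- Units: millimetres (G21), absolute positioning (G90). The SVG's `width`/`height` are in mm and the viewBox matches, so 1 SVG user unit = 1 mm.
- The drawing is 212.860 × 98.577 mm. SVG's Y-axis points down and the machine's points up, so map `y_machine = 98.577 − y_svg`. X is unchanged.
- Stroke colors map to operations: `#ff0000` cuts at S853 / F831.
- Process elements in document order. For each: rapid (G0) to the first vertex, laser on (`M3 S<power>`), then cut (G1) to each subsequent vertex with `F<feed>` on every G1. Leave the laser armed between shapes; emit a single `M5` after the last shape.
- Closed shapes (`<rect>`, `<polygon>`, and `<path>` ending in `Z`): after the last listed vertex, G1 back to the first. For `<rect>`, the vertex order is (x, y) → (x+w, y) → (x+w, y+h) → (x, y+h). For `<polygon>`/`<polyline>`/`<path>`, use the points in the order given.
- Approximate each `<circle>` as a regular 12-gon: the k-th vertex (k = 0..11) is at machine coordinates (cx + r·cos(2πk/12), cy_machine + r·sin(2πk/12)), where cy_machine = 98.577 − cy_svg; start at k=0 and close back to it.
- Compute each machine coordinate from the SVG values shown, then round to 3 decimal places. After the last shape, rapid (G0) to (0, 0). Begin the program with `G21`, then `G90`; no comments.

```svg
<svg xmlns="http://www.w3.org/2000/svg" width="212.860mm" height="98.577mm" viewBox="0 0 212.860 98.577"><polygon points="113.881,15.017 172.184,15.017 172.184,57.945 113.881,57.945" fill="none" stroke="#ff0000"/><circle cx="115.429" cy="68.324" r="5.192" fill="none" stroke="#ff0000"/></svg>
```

Since the viewBox matches the mm dimensions, user units are millimetres directly. The only transform is the Y-flip y_m = 98.577 − y_svg.

Shape 1 is a rectangle drawn with `<polygon>`. Its stroke #ff0000 means cut at S853, F831. After flipping Y the toolpath is (113.881,83.560) → (172.184,83.560) → (172.184,40.632) → (113.881,40.632) → (113.881,83.560), returning to the start.

Shape 2 is a circle drawn with `<circle>`. Its stroke #ff0000 means cut at S853, F831. After flipping Y the toolpath is (120.621,30.253) → (119.925,32.849) → (118.025,34.749) → (115.429,35.445) → (112.833,34.749) → (110.933,32.849) → (110.237,30.253) → (110.933,27.657) → (112.833,25.757) → (115.429,25.061) → (118.025,25.757) → (119.925,27.657) → (120.621,30.253), returning to the start.

G21
G90
G0 X113.881 Y83.560
M3 S853
G1 X172.184 Y83.560 F831
G1 X172.184 Y40.632 F831
G1 X113.881 Y40.632 F831
G1 X113.881 Y83.560 F831
G0 X120.621 Y30.253
M3 S853
G1 X119.925 Y32.849 F831
G1 X118.025 Y34.749 F831
G1 X115.429 Y35.445 F831
G1 X112.833 Y34.749 F831
G1 X110.933 Y32.849 F831
G1 X110.237 Y30.253 F831
G1 X110.933 Y27.657 F831
G1 X112.833 Y25.757 F831
G1 X115.429 Y25.061 F831
G1 X118.025 Y25.757 F831
G1 X119.925 Y27.657 F831
G1 X120.621 Y30.253 F831
M5
G0 X0.000 Y0.000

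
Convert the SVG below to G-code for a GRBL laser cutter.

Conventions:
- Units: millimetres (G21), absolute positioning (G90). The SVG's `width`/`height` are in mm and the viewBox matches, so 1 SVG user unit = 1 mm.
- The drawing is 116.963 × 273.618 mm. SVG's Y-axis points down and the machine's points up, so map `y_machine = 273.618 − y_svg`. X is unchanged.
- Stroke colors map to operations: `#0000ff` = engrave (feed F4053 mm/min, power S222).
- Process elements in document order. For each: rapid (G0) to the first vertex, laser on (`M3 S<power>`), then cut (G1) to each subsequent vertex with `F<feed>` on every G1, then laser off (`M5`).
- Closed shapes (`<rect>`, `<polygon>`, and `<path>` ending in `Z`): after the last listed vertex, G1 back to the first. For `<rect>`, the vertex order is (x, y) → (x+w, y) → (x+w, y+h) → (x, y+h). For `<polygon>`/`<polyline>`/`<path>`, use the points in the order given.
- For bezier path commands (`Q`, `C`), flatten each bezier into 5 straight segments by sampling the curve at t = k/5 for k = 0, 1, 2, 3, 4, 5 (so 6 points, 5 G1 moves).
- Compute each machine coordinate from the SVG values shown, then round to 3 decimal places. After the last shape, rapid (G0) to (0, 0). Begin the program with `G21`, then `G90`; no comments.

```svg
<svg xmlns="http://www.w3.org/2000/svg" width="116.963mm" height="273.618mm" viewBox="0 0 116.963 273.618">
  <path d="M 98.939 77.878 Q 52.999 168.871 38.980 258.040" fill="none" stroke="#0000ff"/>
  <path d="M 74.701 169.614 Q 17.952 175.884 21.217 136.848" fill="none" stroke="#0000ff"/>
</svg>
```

viewBox `0 0 116.963 273.618` with mm width/height → 1 unit = 1 mm. Flip: y_m = 273.618 − y_svg.

**Shape 1** — `<path>` quadratic bezier, stroke `#0000ff` → engrave (S222, F4053). Control points (SVG): P0=(98.939,77.878), P1=(52.999,168.871), P2=(38.980,258.040); sampled at t=k/5. Machine vertices: (98.939,195.740) → (81.840,159.416) → (67.294,123.237) → (55.303,87.205) → (45.864,51.319) → (38.980,15.578). Open path.

**Shape 2** — `<path>` quadratic bezier, stroke `#0000ff` → engrave (S222, F4053). Control points (SVG): P0=(74.701,169.614), P1=(17.952,175.884), P2=(21.217,136.848); sampled at t=k/5. Machine vertices: (74.701,104.004) → (54.402,103.308) → (38.904,106.237) → (28.207,112.790) → (22.312,122.968) → (21.217,136.770). Open path.

G21
G90
G0 X98.939 Y195.740
M3 S222
G1 X81.840 Y159.416 F4053
G1 X67.294 Y123.237 F4053
G1 X55.303 Y87.205 F4053
G1 X45.864 Y51.319 F4053
G1 X38.980 Y15.578 F4053
M5
G0 X74.701 Y104.004
M3 S222
G1 X54.402 Y103.308 F4053
G1 X38.904 Y106.237 F4053
G1 X28.207 Y112.790 F4053
G1 X22.312 Y122.968 F4053
G1 X21.217 Y136.770 F4053
M5
G0 X0.000 Y0.000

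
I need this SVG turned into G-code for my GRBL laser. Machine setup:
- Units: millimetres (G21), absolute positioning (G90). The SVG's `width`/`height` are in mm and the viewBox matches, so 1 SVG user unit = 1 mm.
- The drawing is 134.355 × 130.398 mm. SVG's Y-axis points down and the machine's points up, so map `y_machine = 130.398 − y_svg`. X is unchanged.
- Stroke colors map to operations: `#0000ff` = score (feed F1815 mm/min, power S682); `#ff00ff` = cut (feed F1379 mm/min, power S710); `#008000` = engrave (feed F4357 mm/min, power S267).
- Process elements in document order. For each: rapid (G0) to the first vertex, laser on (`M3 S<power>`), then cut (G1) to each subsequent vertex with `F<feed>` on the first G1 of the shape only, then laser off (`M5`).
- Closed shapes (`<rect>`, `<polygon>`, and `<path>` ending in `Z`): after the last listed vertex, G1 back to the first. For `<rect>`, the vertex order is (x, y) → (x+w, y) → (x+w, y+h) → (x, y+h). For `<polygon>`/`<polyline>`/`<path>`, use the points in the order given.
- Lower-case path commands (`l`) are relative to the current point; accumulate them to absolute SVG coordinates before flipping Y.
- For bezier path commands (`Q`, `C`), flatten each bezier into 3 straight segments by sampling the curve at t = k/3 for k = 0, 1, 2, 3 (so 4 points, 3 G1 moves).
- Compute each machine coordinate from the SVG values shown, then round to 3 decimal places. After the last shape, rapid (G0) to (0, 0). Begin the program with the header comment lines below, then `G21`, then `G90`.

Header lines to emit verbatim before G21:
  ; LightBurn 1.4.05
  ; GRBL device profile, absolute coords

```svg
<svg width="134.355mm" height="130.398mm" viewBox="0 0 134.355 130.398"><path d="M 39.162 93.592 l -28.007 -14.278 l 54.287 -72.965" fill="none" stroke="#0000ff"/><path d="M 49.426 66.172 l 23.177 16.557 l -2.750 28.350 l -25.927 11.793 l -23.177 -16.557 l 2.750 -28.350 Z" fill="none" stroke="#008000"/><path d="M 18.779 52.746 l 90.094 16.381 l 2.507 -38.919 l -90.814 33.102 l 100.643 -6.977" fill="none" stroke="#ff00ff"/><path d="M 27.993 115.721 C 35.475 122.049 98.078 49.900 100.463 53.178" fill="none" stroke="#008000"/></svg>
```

viewBox `0 0 134.355 130.398` with mm width/height → 1 unit = 1 mm. Flip: y_m = 130.398 − y_svg.

**Shape 1** — `<path>` open polyline, stroke `#0000ff` → score (S682, F1815). Machine vertices: (39.162,36.806) → (11.155,51.084) → (65.442,124.049). Open path.

**Shape 2** — `<path>` regular polygon, stroke `#008000` → engrave (S267, F4357). Machine vertices: (49.426,64.226) → (72.603,47.669) → (69.853,19.319) → (43.926,7.526) → (20.749,24.083) → (23.499,52.433) → (49.426,64.226). Closed: final G1 returns to the first vertex.

**Shape 3** — `<path>` open polyline, stroke `#ff00ff` → cut (S710, F1379). Machine vertices: (18.779,77.652) → (108.873,61.271) → (111.380,100.190) → (20.566,67.088) → (121.209,74.065). Open path.

**Shape 4** — `<path>` cubic bezier, stroke `#008000` → engrave (S267, F4357). Control points (SVG): P0=(27.993,115.721), P1=(35.475,122.049), P2=(98.078,49.900), P3=(100.463,53.178); sampled at t=k/3. Machine vertices: (27.993,14.677) → (49.577,28.808) → (82.277,61.056) → (100.463,77.220). Open path.

; LightBurn 1.4.05
; GRBL device profile, absolute coords
G21
G90
G0 X39.162 Y36.806
M3 S682
G1 X11.155 Y51.084 F1815
G1 X65.442 Y124.049
M5
G0 X49.426 Y64.226
M3 S267
G1 X72.603 Y47.669 F4357
G1 X69.853 Y19.319
G1 X43.926 Y7.526
G1 X20.749 Y24.083
G1 X23.499 Y52.433
G1 X49.426 Y64.226
M5
G0 X18.779 Y77.652
M3 S710
G1 X108.873 Y61.271 F1379
G1 X111.380 Y100.190
G1 X20.566 Y67.088
G1 X121.209 Y74.065
M5
G0 X27.993 Y14.677
M3 S267
G1 X49.577 Y28.808 F4357
G1 X82.277 Y61.056
G1 X100.463 Y77.220
M5
G0 X0.000 Y0.000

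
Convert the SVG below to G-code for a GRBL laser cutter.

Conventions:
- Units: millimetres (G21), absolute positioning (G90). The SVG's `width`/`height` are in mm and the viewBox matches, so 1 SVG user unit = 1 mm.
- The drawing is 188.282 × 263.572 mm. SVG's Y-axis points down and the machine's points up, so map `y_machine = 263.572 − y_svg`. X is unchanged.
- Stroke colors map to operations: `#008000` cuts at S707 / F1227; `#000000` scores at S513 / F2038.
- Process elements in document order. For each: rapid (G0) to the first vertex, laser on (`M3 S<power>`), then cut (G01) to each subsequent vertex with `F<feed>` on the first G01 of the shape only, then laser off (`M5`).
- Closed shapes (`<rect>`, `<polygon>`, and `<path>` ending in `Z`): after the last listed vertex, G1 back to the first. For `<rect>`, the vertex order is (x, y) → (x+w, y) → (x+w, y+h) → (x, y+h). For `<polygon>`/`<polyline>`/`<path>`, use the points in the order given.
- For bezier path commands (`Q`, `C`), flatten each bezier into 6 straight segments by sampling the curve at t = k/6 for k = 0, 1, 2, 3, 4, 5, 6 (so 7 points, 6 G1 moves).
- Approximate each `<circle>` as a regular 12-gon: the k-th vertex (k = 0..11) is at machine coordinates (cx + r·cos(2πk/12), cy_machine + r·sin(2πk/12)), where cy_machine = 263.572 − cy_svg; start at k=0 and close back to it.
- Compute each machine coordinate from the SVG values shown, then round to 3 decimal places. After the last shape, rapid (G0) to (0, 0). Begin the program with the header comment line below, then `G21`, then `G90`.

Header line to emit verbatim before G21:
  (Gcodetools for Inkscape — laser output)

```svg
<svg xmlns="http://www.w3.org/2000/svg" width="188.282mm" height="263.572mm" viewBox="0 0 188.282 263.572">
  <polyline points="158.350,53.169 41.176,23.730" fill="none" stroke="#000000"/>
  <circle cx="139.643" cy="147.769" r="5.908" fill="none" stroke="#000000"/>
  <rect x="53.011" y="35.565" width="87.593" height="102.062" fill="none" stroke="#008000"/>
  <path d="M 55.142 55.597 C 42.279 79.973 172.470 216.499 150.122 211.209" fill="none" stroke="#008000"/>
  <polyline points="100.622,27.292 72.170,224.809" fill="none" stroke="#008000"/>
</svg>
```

(Gcodetools for Inkscape — laser output)
G21
G90
G0 X158.350 Y210.403
M3 S513
G01 X41.176 Y239.842 F2038
M5
G0 X145.551 Y115.803
M3 S513
G01 X144.759 Y118.757 F2038
G01 X142.597 Y120.919
G01 X139.643 Y121.711
G01 X136.689 Y120.919
G01 X134.527 Y118.757
G01 X133.735 Y115.803
G01 X134.527 Y112.849
G01 X136.689 Y110.687
G01 X139.643 Y109.895
G01 X142.597 Y110.687
G01 X144.759 Y112.849
G01 X145.551 Y115.803
M5
G0 X53.011 Y228.007
M3 S707
G01 X140.604 Y228.007 F1227
G01 X140.604 Y125.945
G01 X53.011 Y125.945
G01 X53.011 Y228.007
M5
G0 X55.142 Y207.975
M3 S707
G01 X59.263 Y187.617 F1227
G01 X79.016 Y155.622
G01 X106.189 Y119.044
G01 X132.572 Y84.939
G01 X149.953 Y60.360
G01 X150.122 Y52.363
M5
G0 X100.622 Y236.280
M3 S707
G01 X72.170 Y38.763 F1227
M5
G0 X0.000 Y0.000

viewBox `0 0 188.282 263.572` with mm width/height → 1 unit = 1 mm. Flip: y_m = 263.572 − y_svg.

**Shape 1** — `<polyline>` line segment, stroke `#000000` → score (S513, F2038). Machine vertices: (158.350,210.403) → (41.176,239.842). Open path.

**Shape 2** — `<circle>` circle, stroke `#000000` → score (S513, F2038). Machine vertices: (145.551,115.803) → (144.759,118.757) → (142.597,120.919) → (139.643,121.711) → (136.689,120.919) → (134.527,118.757) → (133.735,115.803) → (134.527,112.849) → (136.689,110.687) → (139.643,109.895) → (142.597,110.687) → (144.759,112.849) → (145.551,115.803). Closed: final G1 returns to the first vertex.

**Shape 3** — `<rect>` rectangle, stroke `#008000` → cut (S707, F1227). Machine vertices: (53.011,228.007) → (140.604,228.007) → (140.604,125.945) → (53.011,125.945) → (53.011,228.007). Closed: final G1 returns to the first vertex.

**Shape 4** — `<path>` cubic bezier, stroke `#008000` → cut (S707, F1227). Control points (SVG): P0=(55.142,55.597), P1=(42.279,79.973), P2=(172.470,216.499), P3=(150.122,211.209); sampled at t=k/6. Machine vertices: (55.142,207.975) → (59.263,187.617) → (79.016,155.622) → (106.189,119.044) → (132.572,84.939) → (149.953,60.360) → (150.122,52.363). Open path.

**Shape 5** — `<polyline>` line segment, stroke `#008000` → cut (S707, F1227). Machine vertices: (100.622,236.280) → (72.170,38.763). Open path.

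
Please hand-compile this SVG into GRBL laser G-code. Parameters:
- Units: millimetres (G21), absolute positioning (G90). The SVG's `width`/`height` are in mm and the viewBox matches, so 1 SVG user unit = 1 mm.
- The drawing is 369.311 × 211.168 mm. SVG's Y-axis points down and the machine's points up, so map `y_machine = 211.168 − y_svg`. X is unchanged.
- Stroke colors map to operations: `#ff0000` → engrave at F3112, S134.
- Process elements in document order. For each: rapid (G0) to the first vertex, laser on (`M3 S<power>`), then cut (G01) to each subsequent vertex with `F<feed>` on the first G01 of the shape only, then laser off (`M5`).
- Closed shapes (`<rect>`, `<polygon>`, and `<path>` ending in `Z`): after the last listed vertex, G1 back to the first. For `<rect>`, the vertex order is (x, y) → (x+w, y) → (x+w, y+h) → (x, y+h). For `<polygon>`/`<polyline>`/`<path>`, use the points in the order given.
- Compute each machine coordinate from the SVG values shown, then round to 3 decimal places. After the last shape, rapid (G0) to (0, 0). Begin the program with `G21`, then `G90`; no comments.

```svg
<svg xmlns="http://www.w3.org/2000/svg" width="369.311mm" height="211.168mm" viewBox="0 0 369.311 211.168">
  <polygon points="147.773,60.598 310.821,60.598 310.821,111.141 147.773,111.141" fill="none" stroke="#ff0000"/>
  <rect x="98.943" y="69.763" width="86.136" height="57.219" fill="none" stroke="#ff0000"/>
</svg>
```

1 u = 1 mm; y_m = 211.168 − y.

[1] `<polygon>` rectangle, #ff0000→engrave S134 F3112: (147.773,150.570) → (310.821,150.570) → (310.821,100.027) → (147.773,100.027) → (147.773,150.570) (closed)

[2] `<rect>` rectangle, #ff0000→engrave S134 F3112: (98.943,141.405) → (185.079,141.405) → (185.079,84.186) → (98.943,84.186) → (98.943,141.405) (closed)

G21
G90
G0 X147.773 Y150.570
M3 S134
G01 X310.821 Y150.570 F3112
G01 X310.821 Y100.027
G01 X147.773 Y100.027
G01 X147.773 Y150.570
M5
G0 X98.943 Y141.405
M3 S134
G01 X185.079 Y141.405 F3112
G01 X185.079 Y84.186
G01 X98.943 Y84.186
G01 X98.943 Y141.405
M5
G0 X0.000 Y0.000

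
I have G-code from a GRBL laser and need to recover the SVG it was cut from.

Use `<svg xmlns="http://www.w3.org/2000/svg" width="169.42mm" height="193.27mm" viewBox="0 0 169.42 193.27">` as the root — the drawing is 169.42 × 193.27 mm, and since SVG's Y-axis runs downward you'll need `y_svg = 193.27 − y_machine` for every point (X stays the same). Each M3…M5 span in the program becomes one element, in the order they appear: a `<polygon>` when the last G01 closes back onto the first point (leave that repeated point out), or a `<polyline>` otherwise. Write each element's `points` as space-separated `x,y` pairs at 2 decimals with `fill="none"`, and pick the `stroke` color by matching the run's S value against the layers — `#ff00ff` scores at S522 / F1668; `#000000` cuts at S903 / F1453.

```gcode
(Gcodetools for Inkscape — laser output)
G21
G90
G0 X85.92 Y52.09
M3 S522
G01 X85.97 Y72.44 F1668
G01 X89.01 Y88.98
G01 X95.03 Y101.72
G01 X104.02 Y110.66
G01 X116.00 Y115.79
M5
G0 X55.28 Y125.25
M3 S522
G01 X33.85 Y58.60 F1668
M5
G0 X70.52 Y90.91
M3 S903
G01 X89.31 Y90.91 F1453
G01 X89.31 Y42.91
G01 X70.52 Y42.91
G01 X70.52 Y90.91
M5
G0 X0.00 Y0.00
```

<svg xmlns="http://www.w3.org/2000/svg" width="169.42mm" height="193.27mm" viewBox="0 0 169.42 193.27">
  <polyline points="85.92,141.18 85.97,120.83 89.01,104.29 95.03,91.55 104.02,82.61 116.00,77.48" fill="none" stroke="#ff00ff"/>
  <polyline points="55.28,68.02 33.85,134.67" fill="none" stroke="#ff00ff"/>
  <polygon points="70.52,102.36 89.31,102.36 89.31,150.36 70.52,150.36" fill="none" stroke="#000000"/>
</svg>

Machine Y-up, SVG Y-down with viewBox height 193.27, so y_svg = 193.27 − y_machine; X carries over.

Run 1: power S522 maps to stroke `#ff00ff` (score). The run is open, so emit a `<polyline>` with points (Y-flipped): 85.92,141.18 85.97,120.83 89.01,104.29 95.03,91.55 104.02,82.61 116.00,77.48.

Run 2: the run's S522 means `#ff00ff` (score). The run is open, so emit a `<polyline>` with points (Y-flipped): 55.28,68.02 33.85,134.67.

Run 3: power S903 maps to stroke `#000000` (cut). The run returns to its start, so emit a `<polygon>` with points (Y-flipped): 70.52,102.36 89.31,102.36 89.31,150.36 70.52,150.36.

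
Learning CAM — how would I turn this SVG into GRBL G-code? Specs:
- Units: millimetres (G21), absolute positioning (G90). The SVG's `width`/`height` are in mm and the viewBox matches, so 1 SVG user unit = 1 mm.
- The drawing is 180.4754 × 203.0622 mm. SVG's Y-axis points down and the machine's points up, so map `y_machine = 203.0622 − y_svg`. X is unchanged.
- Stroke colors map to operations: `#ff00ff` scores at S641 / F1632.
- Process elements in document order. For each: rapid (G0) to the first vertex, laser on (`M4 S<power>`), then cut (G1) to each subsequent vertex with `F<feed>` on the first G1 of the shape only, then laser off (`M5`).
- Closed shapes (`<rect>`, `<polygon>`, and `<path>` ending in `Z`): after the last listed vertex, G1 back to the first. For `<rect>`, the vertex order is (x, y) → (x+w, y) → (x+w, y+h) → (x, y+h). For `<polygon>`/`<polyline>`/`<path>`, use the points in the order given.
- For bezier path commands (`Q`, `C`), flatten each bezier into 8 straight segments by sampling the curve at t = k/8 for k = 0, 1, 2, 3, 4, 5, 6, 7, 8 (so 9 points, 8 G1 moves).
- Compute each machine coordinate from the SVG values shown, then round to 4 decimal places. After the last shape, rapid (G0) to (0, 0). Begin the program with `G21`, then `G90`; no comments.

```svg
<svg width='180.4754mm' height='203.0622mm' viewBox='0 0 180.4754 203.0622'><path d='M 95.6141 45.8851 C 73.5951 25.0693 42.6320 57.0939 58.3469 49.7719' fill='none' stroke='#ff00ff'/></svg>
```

G21
G90
G0 X95.6141 Y157.1771
M4 S641
G1 X87.0464 Y162.6862 F1632
G1 X78.2919 Y164.3218
G1 X70.0026 Y163.1643
G1 X62.8303 Y160.2939
G1 X57.4267 Y156.7910
G1 X54.4438 Y153.7359
G1 X54.5332 Y152.2089
G1 X58.3469 Y153.2903
M5
G0 X0.0000 Y0.0000

Since the viewBox matches the mm dimensions, user units are millimetres directly. The only transform is the Y-flip y_m = 203.0622 − y_svg.

Shape 1 is a cubic bezier drawn with `<path>`. Its stroke #ff00ff means score at S641, F1632. After flipping Y the toolpath is (95.6141,157.1771) → (87.0464,162.6862) → (78.2919,164.3218) → (70.0026,163.1643) → (62.8303,160.2939) → (57.4267,156.7910) → (54.4438,153.7359) → (54.5332,152.2089) → (58.3469,153.2903).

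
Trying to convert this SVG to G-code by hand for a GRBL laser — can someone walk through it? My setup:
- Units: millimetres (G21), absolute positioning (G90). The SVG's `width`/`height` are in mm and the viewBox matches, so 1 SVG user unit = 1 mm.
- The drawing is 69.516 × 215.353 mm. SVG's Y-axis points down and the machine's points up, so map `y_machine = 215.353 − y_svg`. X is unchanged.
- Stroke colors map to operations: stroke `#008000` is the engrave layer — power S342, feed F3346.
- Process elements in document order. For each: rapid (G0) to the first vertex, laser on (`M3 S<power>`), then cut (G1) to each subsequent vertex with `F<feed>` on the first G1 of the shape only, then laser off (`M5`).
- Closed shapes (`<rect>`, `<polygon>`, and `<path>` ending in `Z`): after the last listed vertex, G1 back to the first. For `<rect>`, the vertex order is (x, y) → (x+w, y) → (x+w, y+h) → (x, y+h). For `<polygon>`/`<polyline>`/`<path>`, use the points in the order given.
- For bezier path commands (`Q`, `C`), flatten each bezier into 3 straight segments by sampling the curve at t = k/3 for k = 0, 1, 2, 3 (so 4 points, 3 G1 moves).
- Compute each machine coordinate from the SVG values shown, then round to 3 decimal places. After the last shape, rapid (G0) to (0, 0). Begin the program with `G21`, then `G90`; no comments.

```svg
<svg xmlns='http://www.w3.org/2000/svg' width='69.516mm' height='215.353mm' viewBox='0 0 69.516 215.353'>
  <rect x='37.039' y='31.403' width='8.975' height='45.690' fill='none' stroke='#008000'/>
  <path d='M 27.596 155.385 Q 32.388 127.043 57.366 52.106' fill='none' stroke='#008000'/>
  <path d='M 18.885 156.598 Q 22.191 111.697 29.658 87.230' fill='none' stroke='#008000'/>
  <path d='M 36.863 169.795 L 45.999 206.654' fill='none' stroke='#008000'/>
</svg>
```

viewBox `0 0 69.516 215.353` with mm width/height → 1 unit = 1 mm. Flip: y_m = 215.353 − y_svg.

**Shape 1** — `<rect>` rectangle, stroke `#008000` → engrave (S342, F3346). Machine vertices: (37.039,183.950) → (46.014,183.950) → (46.014,138.260) → (37.039,138.260) → (37.039,183.950). Closed: final G1 returns to the first vertex.

**Shape 2** — `<path>` quadratic bezier, stroke `#008000` → engrave (S342, F3346). Control points (SVG): P0=(27.596,155.385), P1=(32.388,127.043), P2=(57.366,52.106); sampled at t=k/3. Machine vertices: (27.596,59.968) → (33.034,84.040) → (42.957,118.466) → (57.366,163.247). Open path.

**Shape 3** — `<path>` quadratic bezier, stroke `#008000` → engrave (S342, F3346). Control points (SVG): P0=(18.885,156.598), P1=(22.191,111.697), P2=(29.658,87.230); sampled at t=k/3. Machine vertices: (18.885,58.755) → (21.551,86.419) → (25.142,109.541) → (29.658,128.123). Open path.

**Shape 4** — `<path>` line segment, stroke `#008000` → engrave (S342, F3346). Machine vertices: (36.863,45.558) → (45.999,8.699). Open path.

G21
G90
G0 X37.039 Y183.950
M3 S342
G1 X46.014 Y183.950 F3346
G1 X46.014 Y138.260
G1 X37.039 Y138.260
G1 X37.039 Y183.950
M5
G0 X27.596 Y59.968
M3 S342
G1 X33.034 Y84.040 F3346
G1 X42.957 Y118.466
G1 X57.366 Y163.247
M5
G0 X18.885 Y58.755
M3 S342
G1 X21.551 Y86.419 F3346
G1 X25.142 Y109.541
G1 X29.658 Y128.123
M5
G0 X36.863 Y45.558
M3 S342
G1 X45.999 Y8.699 F3346
M5
G0 X0.000 Y0.000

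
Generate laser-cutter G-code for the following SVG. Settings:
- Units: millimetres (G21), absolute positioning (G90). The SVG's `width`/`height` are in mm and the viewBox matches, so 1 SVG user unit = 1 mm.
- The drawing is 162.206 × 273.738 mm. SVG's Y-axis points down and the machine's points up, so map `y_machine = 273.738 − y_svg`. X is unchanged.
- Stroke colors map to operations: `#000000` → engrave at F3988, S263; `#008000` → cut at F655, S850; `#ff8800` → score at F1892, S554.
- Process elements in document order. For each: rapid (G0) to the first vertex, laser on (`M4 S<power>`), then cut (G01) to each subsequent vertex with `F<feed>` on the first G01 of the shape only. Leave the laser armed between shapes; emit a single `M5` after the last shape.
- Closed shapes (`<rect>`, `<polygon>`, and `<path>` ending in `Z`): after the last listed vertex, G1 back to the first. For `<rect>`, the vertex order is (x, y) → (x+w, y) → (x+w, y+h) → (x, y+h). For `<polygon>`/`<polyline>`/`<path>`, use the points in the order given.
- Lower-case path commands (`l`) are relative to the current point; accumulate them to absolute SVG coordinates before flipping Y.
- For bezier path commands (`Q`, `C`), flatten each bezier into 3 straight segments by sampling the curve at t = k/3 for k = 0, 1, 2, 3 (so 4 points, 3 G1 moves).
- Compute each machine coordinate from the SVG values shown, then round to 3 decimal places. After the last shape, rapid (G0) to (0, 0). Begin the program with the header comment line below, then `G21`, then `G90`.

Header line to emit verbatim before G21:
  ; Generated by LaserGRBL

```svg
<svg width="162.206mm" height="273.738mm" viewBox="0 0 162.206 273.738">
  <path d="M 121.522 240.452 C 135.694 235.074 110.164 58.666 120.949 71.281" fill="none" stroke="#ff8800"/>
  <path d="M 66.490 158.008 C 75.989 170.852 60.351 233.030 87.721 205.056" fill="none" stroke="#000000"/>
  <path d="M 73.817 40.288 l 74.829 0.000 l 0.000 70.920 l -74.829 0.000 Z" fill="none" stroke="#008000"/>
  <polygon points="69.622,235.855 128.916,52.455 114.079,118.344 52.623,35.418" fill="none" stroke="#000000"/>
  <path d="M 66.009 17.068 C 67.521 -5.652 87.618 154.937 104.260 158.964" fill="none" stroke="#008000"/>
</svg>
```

1 u = 1 mm; y_m = 273.738 − y.

[1] `<path>` cubic bezier, #ff8800→score S554 F1892: (121.522,33.286) → (125.275,82.339) → (119.454,165.400) → (120.949,202.457)

[2] `<path>` cubic bezier, #000000→engrave S263 F3988: (66.490,115.730) → (70.134,91.607) → (72.163,65.593) → (87.721,68.682)

[3] `<path>` rectangle, #008000→cut S850 F655: (73.817,233.450) → (148.646,233.450) → (148.646,162.530) → (73.817,162.530) → (73.817,233.450) (closed)

[4] `<polygon>` closed polygon, #000000→engrave S263 F3988: (69.622,37.883) → (128.916,221.283) → (114.079,155.394) → (52.623,238.320) → (69.622,37.883) (closed)

[5] `<path>` cubic bezier, #008000→cut S850 F655: (66.009,256.670) → (72.900,230.875) → (87.283,158.401) → (104.260,114.774)

; Generated by LaserGRBL
G21
G90
G0 X121.522 Y33.286
M4 S554
G01 X125.275 Y82.339 F1892
G01 X119.454 Y165.400
G01 X120.949 Y202.457
G0 X66.490 Y115.730
M4 S263
G01 X70.134 Y91.607 F3988
G01 X72.163 Y65.593
G01 X87.721 Y68.682
G0 X73.817 Y233.450
M4 S850
G01 X148.646 Y233.450 F655
G01 X148.646 Y162.530
G01 X73.817 Y162.530
G01 X73.817 Y233.450
G0 X69.622 Y37.883
M4 S263
G01 X128.916 Y221.283 F3988
G01 X114.079 Y155.394
G01 X52.623 Y238.320
G01 X69.622 Y37.883
G0 X66.009 Y256.670
M4 S850
G01 X72.900 Y230.875 F655
G01 X87.283 Y158.401
G01 X104.260 Y114.774
M5
G0 X0.000 Y0.000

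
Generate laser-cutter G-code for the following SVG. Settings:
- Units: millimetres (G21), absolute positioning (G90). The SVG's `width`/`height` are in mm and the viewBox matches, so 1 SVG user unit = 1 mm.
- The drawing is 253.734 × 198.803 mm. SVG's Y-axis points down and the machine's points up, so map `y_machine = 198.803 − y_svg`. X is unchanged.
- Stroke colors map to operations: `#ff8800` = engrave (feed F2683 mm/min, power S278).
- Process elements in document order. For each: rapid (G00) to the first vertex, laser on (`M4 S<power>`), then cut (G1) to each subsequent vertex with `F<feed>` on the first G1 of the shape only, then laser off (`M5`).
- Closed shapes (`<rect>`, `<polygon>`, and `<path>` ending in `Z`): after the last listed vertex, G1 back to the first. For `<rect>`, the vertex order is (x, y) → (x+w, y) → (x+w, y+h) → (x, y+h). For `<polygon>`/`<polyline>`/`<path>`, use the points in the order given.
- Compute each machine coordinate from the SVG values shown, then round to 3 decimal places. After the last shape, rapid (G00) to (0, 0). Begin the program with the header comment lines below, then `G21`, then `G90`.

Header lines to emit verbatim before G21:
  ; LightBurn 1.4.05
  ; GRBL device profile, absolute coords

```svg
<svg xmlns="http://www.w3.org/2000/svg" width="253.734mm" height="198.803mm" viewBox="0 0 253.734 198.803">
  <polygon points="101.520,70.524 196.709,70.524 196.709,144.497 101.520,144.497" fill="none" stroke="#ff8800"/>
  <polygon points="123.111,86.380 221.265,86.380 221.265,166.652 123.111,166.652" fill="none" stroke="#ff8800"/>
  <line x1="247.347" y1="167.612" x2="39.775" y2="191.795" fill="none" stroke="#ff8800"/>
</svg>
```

; LightBurn 1.4.05
; GRBL device profile, absolute coords
G21
G90
G00 X101.520 Y128.279
M4 S278
G1 X196.709 Y128.279 F2683
G1 X196.709 Y54.306
G1 X101.520 Y54.306
G1 X101.520 Y128.279
M5
G00 X123.111 Y112.423
M4 S278
G1 X221.265 Y112.423 F2683
G1 X221.265 Y32.151
G1 X123.111 Y32.151
G1 X123.111 Y112.423
M5
G00 X247.347 Y31.191
M4 S278
G1 X39.775 Y7.008 F2683
M5
G00 X0.000 Y0.000

Since the viewBox matches the mm dimensions, user units are millimetres directly. The only transform is the Y-flip y_m = 198.803 − y_svg.

Shape 1 is a rectangle drawn with `<polygon>`. Its stroke #ff8800 means engrave at S278, F2683. After flipping Y the toolpath is (101.520,128.279) → (196.709,128.279) → (196.709,54.306) → (101.520,54.306) → (101.520,128.279), returning to the start.

Shape 2 is a rectangle drawn with `<polygon>`. Its stroke #ff8800 means engrave at S278, F2683. After flipping Y the toolpath is (123.111,112.423) → (221.265,112.423) → (221.265,32.151) → (123.111,32.151) → (123.111,112.423), returning to the start.

Shape 3 is a line segment drawn with `<line>`. Its stroke #ff8800 means engrave at S278, F2683. After flipping Y the toolpath is (247.347,31.191) → (39.775,7.008).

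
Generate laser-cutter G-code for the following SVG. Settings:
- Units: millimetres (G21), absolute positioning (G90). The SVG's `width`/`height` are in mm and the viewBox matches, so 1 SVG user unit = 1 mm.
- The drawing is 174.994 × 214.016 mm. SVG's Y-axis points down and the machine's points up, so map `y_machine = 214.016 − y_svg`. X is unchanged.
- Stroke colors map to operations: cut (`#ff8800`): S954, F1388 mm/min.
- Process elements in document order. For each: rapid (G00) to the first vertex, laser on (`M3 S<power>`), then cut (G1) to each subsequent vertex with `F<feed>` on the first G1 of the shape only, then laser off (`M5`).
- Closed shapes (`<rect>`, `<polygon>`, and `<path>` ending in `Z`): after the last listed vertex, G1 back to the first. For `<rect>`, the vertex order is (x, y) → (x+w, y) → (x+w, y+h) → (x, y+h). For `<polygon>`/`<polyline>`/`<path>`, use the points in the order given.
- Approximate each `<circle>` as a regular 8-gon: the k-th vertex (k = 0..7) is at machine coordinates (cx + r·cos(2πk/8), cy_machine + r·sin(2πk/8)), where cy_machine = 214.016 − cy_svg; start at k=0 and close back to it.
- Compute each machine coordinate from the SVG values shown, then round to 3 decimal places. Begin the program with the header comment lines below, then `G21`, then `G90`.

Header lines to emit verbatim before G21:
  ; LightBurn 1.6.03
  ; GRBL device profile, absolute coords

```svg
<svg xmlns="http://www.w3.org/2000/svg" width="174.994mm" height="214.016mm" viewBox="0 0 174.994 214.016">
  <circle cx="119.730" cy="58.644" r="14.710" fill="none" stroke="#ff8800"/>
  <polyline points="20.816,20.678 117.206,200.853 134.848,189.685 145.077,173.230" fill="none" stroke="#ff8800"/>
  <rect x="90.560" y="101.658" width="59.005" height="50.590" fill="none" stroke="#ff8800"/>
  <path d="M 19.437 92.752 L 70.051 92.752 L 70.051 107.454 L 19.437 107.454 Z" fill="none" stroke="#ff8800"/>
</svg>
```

; LightBurn 1.6.03
; GRBL device profile, absolute coords
G21
G90
G00 X134.440 Y155.372
M3 S954
G1 X130.132 Y165.774 F1388
G1 X119.730 Y170.082
G1 X109.328 Y165.774
G1 X105.020 Y155.372
G1 X109.328 Y144.970
G1 X119.730 Y140.662
G1 X130.132 Y144.970
G1 X134.440 Y155.372
M5
G00 X20.816 Y193.338
M3 S954
G1 X117.206 Y13.163 F1388
G1 X134.848 Y24.331
G1 X145.077 Y40.786
M5
G00 X90.560 Y112.358
M3 S954
G1 X149.565 Y112.358 F1388
G1 X149.565 Y61.768
G1 X90.560 Y61.768
G1 X90.560 Y112.358
M5
G00 X19.437 Y121.264
M3 S954
G1 X70.051 Y121.264 F1388
G1 X70.051 Y106.562
G1 X19.437 Y106.562
G1 X19.437 Y121.264
M5

Since the viewBox matches the mm dimensions, user units are millimetres directly. The only transform is the Y-flip y_m = 214.016 − y_svg.

Shape 1 is a circle drawn with `<circle>`. Its stroke #ff8800 means cut at S954, F1388. After flipping Y the toolpath is (134.440,155.372) → (130.132,165.774) → (119.730,170.082) → (109.328,165.774) → (105.020,155.372) → (109.328,144.970) → (119.730,140.662) → (130.132,144.970) → (134.440,155.372), returning to the start.

Shape 2 is a open polyline drawn with `<polyline>`. Its stroke #ff8800 means cut at S954, F1388. After flipping Y the toolpath is (20.816,193.338) → (117.206,13.163) → (134.848,24.331) → (145.077,40.786).

Shape 3 is a rectangle drawn with `<rect>`. Its stroke #ff8800 means cut at S954, F1388. After flipping Y the toolpath is (90.560,112.358) → (149.565,112.358) → (149.565,61.768) → (90.560,61.768) → (90.560,112.358), returning to the start.

Shape 4 is a rectangle drawn with `<path>`. Its stroke #ff8800 means cut at S954, F1388. After flipping Y the toolpath is (19.437,121.264) → (70.051,121.264) → (70.051,106.562) → (19.437,106.562) → (19.437,121.264), returning to the start.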